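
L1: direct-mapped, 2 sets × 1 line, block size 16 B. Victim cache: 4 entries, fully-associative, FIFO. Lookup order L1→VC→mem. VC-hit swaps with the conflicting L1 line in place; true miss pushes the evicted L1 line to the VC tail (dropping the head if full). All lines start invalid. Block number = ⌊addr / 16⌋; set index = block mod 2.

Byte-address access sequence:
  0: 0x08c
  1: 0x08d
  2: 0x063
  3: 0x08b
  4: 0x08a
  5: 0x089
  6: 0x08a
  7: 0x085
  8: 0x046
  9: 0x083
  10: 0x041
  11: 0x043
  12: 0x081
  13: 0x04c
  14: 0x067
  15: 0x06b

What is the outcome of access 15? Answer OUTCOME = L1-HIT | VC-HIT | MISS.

0: 0x8c (blk 8, set 0) → MISS  vc=[]
1: 0x8d (blk 8, set 0) → L1-HIT  vc=[]
2: 0x63 (blk 6, set 0) → MISS  vc=[8]
3: 0x8b (blk 8, set 0) → VC-HIT  vc=[6]
4: 0x8a (blk 8, set 0) → L1-HIT  vc=[6]
5: 0x89 (blk 8, set 0) → L1-HIT  vc=[6]
6: 0x8a (blk 8, set 0) → L1-HIT  vc=[6]
7: 0x85 (blk 8, set 0) → L1-HIT  vc=[6]
8: 0x46 (blk 4, set 0) → MISS  vc=[6, 8]
9: 0x83 (blk 8, set 0) → VC-HIT  vc=[6, 4]
10: 0x41 (blk 4, set 0) → VC-HIT  vc=[6, 8]
11: 0x43 (blk 4, set 0) → L1-HIT  vc=[6, 8]
12: 0x81 (blk 8, set 0) → VC-HIT  vc=[6, 4]
13: 0x4c (blk 4, set 0) → VC-HIT  vc=[6, 8]
14: 0x67 (blk 6, set 0) → VC-HIT  vc=[4, 8]
15: 0x6b (blk 6, set 0) → L1-HIT  vc=[4, 8]

OUTCOME = L1-HIT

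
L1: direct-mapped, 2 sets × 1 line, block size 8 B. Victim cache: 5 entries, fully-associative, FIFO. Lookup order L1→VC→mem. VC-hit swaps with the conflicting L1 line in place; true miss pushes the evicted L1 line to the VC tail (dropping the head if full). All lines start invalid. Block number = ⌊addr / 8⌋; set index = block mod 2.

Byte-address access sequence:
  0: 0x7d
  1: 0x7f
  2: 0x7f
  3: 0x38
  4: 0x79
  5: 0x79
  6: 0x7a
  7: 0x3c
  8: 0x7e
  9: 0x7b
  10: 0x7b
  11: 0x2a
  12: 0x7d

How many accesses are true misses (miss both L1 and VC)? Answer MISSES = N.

MISSES = 3

  [0] addr=0x7d blk=15 s=1: MISS | VC []
  [1] addr=0x7f blk=15 s=1: L1-HIT | VC []
  [2] addr=0x7f blk=15 s=1: L1-HIT | VC []
  [3] addr=0x38 blk=7 s=1: MISS | VC [15]
  [4] addr=0x79 blk=15 s=1: VC-HIT | VC [7]
  [5] addr=0x79 blk=15 s=1: L1-HIT | VC [7]
  [6] addr=0x7a blk=15 s=1: L1-HIT | VC [7]
  [7] addr=0x3c blk=7 s=1: VC-HIT | VC [15]
  [8] addr=0x7e blk=15 s=1: VC-HIT | VC [7]
  [9] addr=0x7b blk=15 s=1: L1-HIT | VC [7]
  [10] addr=0x7b blk=15 s=1: L1-HIT | VC [7]
  [11] addr=0x2a blk=5 s=1: MISS | VC [7, 15]
  [12] addr=0x7d blk=15 s=1: VC-HIT | VC [7, 5]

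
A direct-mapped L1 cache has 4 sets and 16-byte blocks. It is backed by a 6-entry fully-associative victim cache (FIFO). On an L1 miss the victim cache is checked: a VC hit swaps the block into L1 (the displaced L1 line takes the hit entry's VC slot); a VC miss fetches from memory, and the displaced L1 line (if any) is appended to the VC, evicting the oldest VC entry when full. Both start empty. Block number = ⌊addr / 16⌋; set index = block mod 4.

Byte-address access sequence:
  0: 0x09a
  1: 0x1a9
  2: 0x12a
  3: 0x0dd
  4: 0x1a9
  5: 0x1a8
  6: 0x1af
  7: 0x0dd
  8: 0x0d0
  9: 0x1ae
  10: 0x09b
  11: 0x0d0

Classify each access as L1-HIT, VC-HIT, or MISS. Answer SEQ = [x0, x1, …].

SEQ = [MISS, MISS, MISS, MISS, VC-HIT, L1-HIT, L1-HIT, L1-HIT, L1-HIT, L1-HIT, VC-HIT, VC-HIT]

0: 0x9a (blk 9, set 1) → MISS  vc=[]
1: 0x1a9 (blk 26, set 2) → MISS  vc=[]
2: 0x12a (blk 18, set 2) → MISS  vc=[26]
3: 0xdd (blk 13, set 1) → MISS  vc=[26, 9]
4: 0x1a9 (blk 26, set 2) → VC-HIT  vc=[18, 9]
5: 0x1a8 (blk 26, set 2) → L1-HIT  vc=[18, 9]
6: 0x1af (blk 26, set 2) → L1-HIT  vc=[18, 9]
7: 0xdd (blk 13, set 1) → L1-HIT  vc=[18, 9]
8: 0xd0 (blk 13, set 1) → L1-HIT  vc=[18, 9]
9: 0x1ae (blk 26, set 2) → L1-HIT  vc=[18, 9]
10: 0x9b (blk 9, set 1) → VC-HIT  vc=[18, 13]
11: 0xd0 (blk 13, set 1) → VC-HIT  vc=[18, 9]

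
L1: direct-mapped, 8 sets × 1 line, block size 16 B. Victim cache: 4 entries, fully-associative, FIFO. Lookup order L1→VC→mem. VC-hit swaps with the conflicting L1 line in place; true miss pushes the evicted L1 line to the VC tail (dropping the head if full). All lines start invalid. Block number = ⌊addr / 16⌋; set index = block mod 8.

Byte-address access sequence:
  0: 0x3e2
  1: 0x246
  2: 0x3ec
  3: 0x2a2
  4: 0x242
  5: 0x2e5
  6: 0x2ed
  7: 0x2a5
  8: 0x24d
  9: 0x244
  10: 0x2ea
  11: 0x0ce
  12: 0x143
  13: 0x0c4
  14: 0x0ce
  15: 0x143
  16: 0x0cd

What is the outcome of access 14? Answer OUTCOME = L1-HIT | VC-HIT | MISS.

0: 0x3e2 (blk 62, set 6) → MISS  vc=[]
1: 0x246 (blk 36, set 4) → MISS  vc=[]
2: 0x3ec (blk 62, set 6) → L1-HIT  vc=[]
3: 0x2a2 (blk 42, set 2) → MISS  vc=[]
4: 0x242 (blk 36, set 4) → L1-HIT  vc=[]
5: 0x2e5 (blk 46, set 6) → MISS  vc=[62]
6: 0x2ed (blk 46, set 6) → L1-HIT  vc=[62]
7: 0x2a5 (blk 42, set 2) → L1-HIT  vc=[62]
8: 0x24d (blk 36, set 4) → L1-HIT  vc=[62]
9: 0x244 (blk 36, set 4) → L1-HIT  vc=[62]
10: 0x2ea (blk 46, set 6) → L1-HIT  vc=[62]
11: 0xce (blk 12, set 4) → MISS  vc=[62, 36]
12: 0x143 (blk 20, set 4) → MISS  vc=[62, 36, 12]
13: 0xc4 (blk 12, set 4) → VC-HIT  vc=[62, 36, 20]
14: 0xce (blk 12, set 4) → L1-HIT  vc=[62, 36, 20]
15: 0x143 (blk 20, set 4) → VC-HIT  vc=[62, 36, 12]
16: 0xcd (blk 12, set 4) → VC-HIT  vc=[62, 36, 20]

OUTCOME = L1-HIT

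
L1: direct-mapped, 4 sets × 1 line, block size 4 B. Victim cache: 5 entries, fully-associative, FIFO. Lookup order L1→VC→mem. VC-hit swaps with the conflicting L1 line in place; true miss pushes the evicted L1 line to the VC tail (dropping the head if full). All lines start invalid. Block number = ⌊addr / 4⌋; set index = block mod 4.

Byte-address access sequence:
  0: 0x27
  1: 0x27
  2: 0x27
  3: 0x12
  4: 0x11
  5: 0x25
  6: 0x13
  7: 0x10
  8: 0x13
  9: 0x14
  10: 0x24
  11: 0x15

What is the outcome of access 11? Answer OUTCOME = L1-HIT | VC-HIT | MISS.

OUTCOME = VC-HIT

#0 0x27→b9/s1 MISS; vc=[]
#1 0x27→b9/s1 L1-HIT; vc=[]
#2 0x27→b9/s1 L1-HIT; vc=[]
#3 0x12→b4/s0 MISS; vc=[]
#4 0x11→b4/s0 L1-HIT; vc=[]
#5 0x25→b9/s1 L1-HIT; vc=[]
#6 0x13→b4/s0 L1-HIT; vc=[]
#7 0x10→b4/s0 L1-HIT; vc=[]
#8 0x13→b4/s0 L1-HIT; vc=[]
#9 0x14→b5/s1 MISS; vc=[9]
#10 0x24→b9/s1 VC-HIT; vc=[5]
#11 0x15→b5/s1 VC-HIT; vc=[9]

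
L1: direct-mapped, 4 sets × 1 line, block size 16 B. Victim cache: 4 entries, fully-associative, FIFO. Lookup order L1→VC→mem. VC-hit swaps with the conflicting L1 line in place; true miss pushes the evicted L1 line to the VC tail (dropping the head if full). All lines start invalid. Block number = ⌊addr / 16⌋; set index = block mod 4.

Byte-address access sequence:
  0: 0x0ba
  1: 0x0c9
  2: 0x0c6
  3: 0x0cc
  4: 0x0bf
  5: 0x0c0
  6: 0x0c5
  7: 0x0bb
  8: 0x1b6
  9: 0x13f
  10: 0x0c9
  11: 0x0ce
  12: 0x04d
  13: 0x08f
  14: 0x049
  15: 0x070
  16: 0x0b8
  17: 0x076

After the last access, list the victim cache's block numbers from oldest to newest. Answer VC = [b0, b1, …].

#0 0xba→b11/s3 MISS; vc=[]
#1 0xc9→b12/s0 MISS; vc=[]
#2 0xc6→b12/s0 L1-HIT; vc=[]
#3 0xcc→b12/s0 L1-HIT; vc=[]
#4 0xbf→b11/s3 L1-HIT; vc=[]
#5 0xc0→b12/s0 L1-HIT; vc=[]
#6 0xc5→b12/s0 L1-HIT; vc=[]
#7 0xbb→b11/s3 L1-HIT; vc=[]
#8 0x1b6→b27/s3 MISS; vc=[11]
#9 0x13f→b19/s3 MISS; vc=[11,27]
#10 0xc9→b12/s0 L1-HIT; vc=[11,27]
#11 0xce→b12/s0 L1-HIT; vc=[11,27]
#12 0x4d→b4/s0 MISS; vc=[11,27,12]
#13 0x8f→b8/s0 MISS; vc=[11,27,12,4]
#14 0x49→b4/s0 VC-HIT; vc=[11,27,12,8]
#15 0x70→b7/s3 MISS; vc=[27,12,8,19]
#16 0xb8→b11/s3 MISS; vc=[12,8,19,7]
#17 0x76→b7/s3 VC-HIT; vc=[12,8,19,11]

VC = [12, 8, 19, 11]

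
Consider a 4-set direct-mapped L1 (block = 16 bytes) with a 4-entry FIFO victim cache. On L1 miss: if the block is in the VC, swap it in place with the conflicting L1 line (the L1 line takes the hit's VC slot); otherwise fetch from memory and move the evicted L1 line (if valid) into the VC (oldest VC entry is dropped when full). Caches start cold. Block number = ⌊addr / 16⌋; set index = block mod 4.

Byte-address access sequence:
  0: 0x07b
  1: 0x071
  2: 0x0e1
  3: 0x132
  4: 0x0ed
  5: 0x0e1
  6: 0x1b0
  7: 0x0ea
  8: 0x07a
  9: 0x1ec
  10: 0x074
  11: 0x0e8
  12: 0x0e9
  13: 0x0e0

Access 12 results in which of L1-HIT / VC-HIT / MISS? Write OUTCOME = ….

0: 0x7b (blk 7, set 3) → MISS  vc=[]
1: 0x71 (blk 7, set 3) → L1-HIT  vc=[]
2: 0xe1 (blk 14, set 2) → MISS  vc=[]
3: 0x132 (blk 19, set 3) → MISS  vc=[7]
4: 0xed (blk 14, set 2) → L1-HIT  vc=[7]
5: 0xe1 (blk 14, set 2) → L1-HIT  vc=[7]
6: 0x1b0 (blk 27, set 3) → MISS  vc=[7, 19]
7: 0xea (blk 14, set 2) → L1-HIT  vc=[7, 19]
8: 0x7a (blk 7, set 3) → VC-HIT  vc=[27, 19]
9: 0x1ec (blk 30, set 2) → MISS  vc=[27, 19, 14]
10: 0x74 (blk 7, set 3) → L1-HIT  vc=[27, 19, 14]
11: 0xe8 (blk 14, set 2) → VC-HIT  vc=[27, 19, 30]
12: 0xe9 (blk 14, set 2) → L1-HIT  vc=[27, 19, 30]
13: 0xe0 (blk 14, set 2) → L1-HIT  vc=[27, 19, 30]

OUTCOME = L1-HIT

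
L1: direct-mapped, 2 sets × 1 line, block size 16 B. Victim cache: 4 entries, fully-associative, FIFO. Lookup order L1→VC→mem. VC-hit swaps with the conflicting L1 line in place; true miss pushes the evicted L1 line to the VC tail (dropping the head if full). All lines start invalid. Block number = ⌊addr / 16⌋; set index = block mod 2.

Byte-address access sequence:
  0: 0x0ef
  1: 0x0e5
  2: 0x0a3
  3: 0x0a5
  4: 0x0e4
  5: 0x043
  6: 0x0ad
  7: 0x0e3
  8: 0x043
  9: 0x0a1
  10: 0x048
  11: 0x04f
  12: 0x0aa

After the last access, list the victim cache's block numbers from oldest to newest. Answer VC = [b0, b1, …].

0: 0xef (blk 14, set 0) → MISS  vc=[]
1: 0xe5 (blk 14, set 0) → L1-HIT  vc=[]
2: 0xa3 (blk 10, set 0) → MISS  vc=[14]
3: 0xa5 (blk 10, set 0) → L1-HIT  vc=[14]
4: 0xe4 (blk 14, set 0) → VC-HIT  vc=[10]
5: 0x43 (blk 4, set 0) → MISS  vc=[10, 14]
6: 0xad (blk 10, set 0) → VC-HIT  vc=[4, 14]
7: 0xe3 (blk 14, set 0) → VC-HIT  vc=[4, 10]
8: 0x43 (blk 4, set 0) → VC-HIT  vc=[14, 10]
9: 0xa1 (blk 10, set 0) → VC-HIT  vc=[14, 4]
10: 0x48 (blk 4, set 0) → VC-HIT  vc=[14, 10]
11: 0x4f (blk 4, set 0) → L1-HIT  vc=[14, 10]
12: 0xaa (blk 10, set 0) → VC-HIT  vc=[14, 4]

VC = [14, 4]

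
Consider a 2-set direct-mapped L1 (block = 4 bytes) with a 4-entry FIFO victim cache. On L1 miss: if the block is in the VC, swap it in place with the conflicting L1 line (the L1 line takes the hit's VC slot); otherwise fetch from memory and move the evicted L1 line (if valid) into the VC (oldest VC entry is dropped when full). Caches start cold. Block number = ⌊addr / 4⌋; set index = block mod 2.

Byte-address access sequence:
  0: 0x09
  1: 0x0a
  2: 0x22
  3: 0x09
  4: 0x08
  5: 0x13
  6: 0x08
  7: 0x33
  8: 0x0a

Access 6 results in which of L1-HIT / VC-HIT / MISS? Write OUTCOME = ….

OUTCOME = VC-HIT

  [0] addr=0x9 blk=2 s=0: MISS | VC []
  [1] addr=0xa blk=2 s=0: L1-HIT | VC []
  [2] addr=0x22 blk=8 s=0: MISS | VC [2]
  [3] addr=0x9 blk=2 s=0: VC-HIT | VC [8]
  [4] addr=0x8 blk=2 s=0: L1-HIT | VC [8]
  [5] addr=0x13 blk=4 s=0: MISS | VC [8, 2]
  [6] addr=0x8 blk=2 s=0: VC-HIT | VC [8, 4]
  [7] addr=0x33 blk=12 s=0: MISS | VC [8, 4, 2]
  [8] addr=0xa blk=2 s=0: VC-HIT | VC [8, 4, 12]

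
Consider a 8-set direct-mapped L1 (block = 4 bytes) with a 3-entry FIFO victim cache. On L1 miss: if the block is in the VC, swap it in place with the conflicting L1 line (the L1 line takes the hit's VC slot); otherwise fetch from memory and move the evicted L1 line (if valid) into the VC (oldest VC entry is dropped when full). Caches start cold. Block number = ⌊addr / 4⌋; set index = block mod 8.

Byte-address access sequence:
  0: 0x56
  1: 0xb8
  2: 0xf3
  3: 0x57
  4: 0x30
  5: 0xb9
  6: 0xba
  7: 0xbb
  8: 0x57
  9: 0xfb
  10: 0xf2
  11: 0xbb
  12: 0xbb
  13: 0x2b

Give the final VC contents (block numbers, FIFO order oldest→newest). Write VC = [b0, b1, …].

0: 0x56 (blk 21, set 5) → MISS  vc=[]
1: 0xb8 (blk 46, set 6) → MISS  vc=[]
2: 0xf3 (blk 60, set 4) → MISS  vc=[]
3: 0x57 (blk 21, set 5) → L1-HIT  vc=[]
4: 0x30 (blk 12, set 4) → MISS  vc=[60]
5: 0xb9 (blk 46, set 6) → L1-HIT  vc=[60]
6: 0xba (blk 46, set 6) → L1-HIT  vc=[60]
7: 0xbb (blk 46, set 6) → L1-HIT  vc=[60]
8: 0x57 (blk 21, set 5) → L1-HIT  vc=[60]
9: 0xfb (blk 62, set 6) → MISS  vc=[60, 46]
10: 0xf2 (blk 60, set 4) → VC-HIT  vc=[12, 46]
11: 0xbb (blk 46, set 6) → VC-HIT  vc=[12, 62]
12: 0xbb (blk 46, set 6) → L1-HIT  vc=[12, 62]
13: 0x2b (blk 10, set 2) → MISS  vc=[12, 62]

VC = [12, 62]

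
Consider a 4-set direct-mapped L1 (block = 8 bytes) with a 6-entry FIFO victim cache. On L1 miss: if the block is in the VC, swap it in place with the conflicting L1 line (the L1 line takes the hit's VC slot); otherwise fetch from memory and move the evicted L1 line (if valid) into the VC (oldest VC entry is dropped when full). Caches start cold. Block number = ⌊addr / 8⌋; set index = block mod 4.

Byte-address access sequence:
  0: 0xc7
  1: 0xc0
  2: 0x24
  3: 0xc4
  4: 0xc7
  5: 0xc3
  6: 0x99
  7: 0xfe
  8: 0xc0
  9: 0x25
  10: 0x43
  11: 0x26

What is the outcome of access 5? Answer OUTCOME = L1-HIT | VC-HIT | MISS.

OUTCOME = L1-HIT

0: 0xc7 (blk 24, set 0) → MISS  vc=[]
1: 0xc0 (blk 24, set 0) → L1-HIT  vc=[]
2: 0x24 (blk 4, set 0) → MISS  vc=[24]
3: 0xc4 (blk 24, set 0) → VC-HIT  vc=[4]
4: 0xc7 (blk 24, set 0) → L1-HIT  vc=[4]
5: 0xc3 (blk 24, set 0) → L1-HIT  vc=[4]
6: 0x99 (blk 19, set 3) → MISS  vc=[4]
7: 0xfe (blk 31, set 3) → MISS  vc=[4, 19]
8: 0xc0 (blk 24, set 0) → L1-HIT  vc=[4, 19]
9: 0x25 (blk 4, set 0) → VC-HIT  vc=[24, 19]
10: 0x43 (blk 8, set 0) → MISS  vc=[24, 19, 4]
11: 0x26 (blk 4, set 0) → VC-HIT  vc=[24, 19, 8]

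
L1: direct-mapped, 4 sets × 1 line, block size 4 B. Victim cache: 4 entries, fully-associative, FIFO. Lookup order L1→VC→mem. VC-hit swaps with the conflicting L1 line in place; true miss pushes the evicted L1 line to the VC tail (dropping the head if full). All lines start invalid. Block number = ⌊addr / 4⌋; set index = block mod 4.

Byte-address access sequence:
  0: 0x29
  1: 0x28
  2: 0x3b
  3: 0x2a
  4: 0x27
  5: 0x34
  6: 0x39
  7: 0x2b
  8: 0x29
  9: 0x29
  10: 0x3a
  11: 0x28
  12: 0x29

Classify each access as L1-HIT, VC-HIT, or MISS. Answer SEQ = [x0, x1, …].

#0 0x29→b10/s2 MISS; vc=[]
#1 0x28→b10/s2 L1-HIT; vc=[]
#2 0x3b→b14/s2 MISS; vc=[10]
#3 0x2a→b10/s2 VC-HIT; vc=[14]
#4 0x27→b9/s1 MISS; vc=[14]
#5 0x34→b13/s1 MISS; vc=[14,9]
#6 0x39→b14/s2 VC-HIT; vc=[10,9]
#7 0x2b→b10/s2 VC-HIT; vc=[14,9]
#8 0x29→b10/s2 L1-HIT; vc=[14,9]
#9 0x29→b10/s2 L1-HIT; vc=[14,9]
#10 0x3a→b14/s2 VC-HIT; vc=[10,9]
#11 0x28→b10/s2 VC-HIT; vc=[14,9]
#12 0x29→b10/s2 L1-HIT; vc=[14,9]

SEQ = [MISS, L1-HIT, MISS, VC-HIT, MISS, MISS, VC-HIT, VC-HIT, L1-HIT, L1-HIT, VC-HIT, VC-HIT, L1-HIT]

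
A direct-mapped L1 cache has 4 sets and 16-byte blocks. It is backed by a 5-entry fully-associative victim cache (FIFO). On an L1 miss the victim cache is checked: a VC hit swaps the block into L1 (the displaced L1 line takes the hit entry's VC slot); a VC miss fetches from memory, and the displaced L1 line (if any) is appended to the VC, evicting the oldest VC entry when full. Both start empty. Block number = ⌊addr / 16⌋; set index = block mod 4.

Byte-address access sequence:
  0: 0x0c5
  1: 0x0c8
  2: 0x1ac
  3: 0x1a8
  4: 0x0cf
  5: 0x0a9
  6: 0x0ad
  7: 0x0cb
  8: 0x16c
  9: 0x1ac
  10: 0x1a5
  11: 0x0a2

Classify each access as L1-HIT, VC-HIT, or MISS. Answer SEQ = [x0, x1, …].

SEQ = [MISS, L1-HIT, MISS, L1-HIT, L1-HIT, MISS, L1-HIT, L1-HIT, MISS, VC-HIT, L1-HIT, VC-HIT]

#0 0xc5→b12/s0 MISS; vc=[]
#1 0xc8→b12/s0 L1-HIT; vc=[]
#2 0x1ac→b26/s2 MISS; vc=[]
#3 0x1a8→b26/s2 L1-HIT; vc=[]
#4 0xcf→b12/s0 L1-HIT; vc=[]
#5 0xa9→b10/s2 MISS; vc=[26]
#6 0xad→b10/s2 L1-HIT; vc=[26]
#7 0xcb→b12/s0 L1-HIT; vc=[26]
#8 0x16c→b22/s2 MISS; vc=[26,10]
#9 0x1ac→b26/s2 VC-HIT; vc=[22,10]
#10 0x1a5→b26/s2 L1-HIT; vc=[22,10]
#11 0xa2→b10/s2 VC-HIT; vc=[22,26]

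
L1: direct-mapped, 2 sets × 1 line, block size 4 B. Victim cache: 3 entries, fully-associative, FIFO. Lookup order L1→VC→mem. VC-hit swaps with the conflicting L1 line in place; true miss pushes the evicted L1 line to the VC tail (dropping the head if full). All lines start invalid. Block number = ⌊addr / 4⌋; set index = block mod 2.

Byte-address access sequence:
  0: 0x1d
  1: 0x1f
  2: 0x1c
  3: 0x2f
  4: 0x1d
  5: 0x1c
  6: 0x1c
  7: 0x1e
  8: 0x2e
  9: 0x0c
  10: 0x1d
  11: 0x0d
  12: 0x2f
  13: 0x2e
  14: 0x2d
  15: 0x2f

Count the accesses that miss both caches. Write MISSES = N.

MISSES = 3

0: 0x1d (blk 7, set 1) → MISS  vc=[]
1: 0x1f (blk 7, set 1) → L1-HIT  vc=[]
2: 0x1c (blk 7, set 1) → L1-HIT  vc=[]
3: 0x2f (blk 11, set 1) → MISS  vc=[7]
4: 0x1d (blk 7, set 1) → VC-HIT  vc=[11]
5: 0x1c (blk 7, set 1) → L1-HIT  vc=[11]
6: 0x1c (blk 7, set 1) → L1-HIT  vc=[11]
7: 0x1e (blk 7, set 1) → L1-HIT  vc=[11]
8: 0x2e (blk 11, set 1) → VC-HIT  vc=[7]
9: 0xc (blk 3, set 1) → MISS  vc=[7, 11]
10: 0x1d (blk 7, set 1) → VC-HIT  vc=[3, 11]
11: 0xd (blk 3, set 1) → VC-HIT  vc=[7, 11]
12: 0x2f (blk 11, set 1) → VC-HIT  vc=[7, 3]
13: 0x2e (blk 11, set 1) → L1-HIT  vc=[7, 3]
14: 0x2d (blk 11, set 1) → L1-HIT  vc=[7, 3]
15: 0x2f (blk 11, set 1) → L1-HIT  vc=[7, 3]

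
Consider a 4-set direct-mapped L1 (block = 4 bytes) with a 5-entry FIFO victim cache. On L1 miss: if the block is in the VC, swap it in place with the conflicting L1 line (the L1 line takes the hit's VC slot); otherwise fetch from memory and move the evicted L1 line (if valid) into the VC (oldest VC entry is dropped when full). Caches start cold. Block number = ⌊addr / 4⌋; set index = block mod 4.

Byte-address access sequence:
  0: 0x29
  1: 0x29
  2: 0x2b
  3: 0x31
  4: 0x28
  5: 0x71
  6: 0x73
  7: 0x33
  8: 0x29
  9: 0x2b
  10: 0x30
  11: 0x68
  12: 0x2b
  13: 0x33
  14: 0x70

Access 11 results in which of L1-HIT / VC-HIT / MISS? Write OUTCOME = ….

  [0] addr=0x29 blk=10 s=2: MISS | VC []
  [1] addr=0x29 blk=10 s=2: L1-HIT | VC []
  [2] addr=0x2b blk=10 s=2: L1-HIT | VC []
  [3] addr=0x31 blk=12 s=0: MISS | VC []
  [4] addr=0x28 blk=10 s=2: L1-HIT | VC []
  [5] addr=0x71 blk=28 s=0: MISS | VC [12]
  [6] addr=0x73 blk=28 s=0: L1-HIT | VC [12]
  [7] addr=0x33 blk=12 s=0: VC-HIT | VC [28]
  [8] addr=0x29 blk=10 s=2: L1-HIT | VC [28]
  [9] addr=0x2b blk=10 s=2: L1-HIT | VC [28]
  [10] addr=0x30 blk=12 s=0: L1-HIT | VC [28]
  [11] addr=0x68 blk=26 s=2: MISS | VC [28, 10]
  [12] addr=0x2b blk=10 s=2: VC-HIT | VC [28, 26]
  [13] addr=0x33 blk=12 s=0: L1-HIT | VC [28, 26]
  [14] addr=0x70 blk=28 s=0: VC-HIT | VC [12, 26]

OUTCOME = MISS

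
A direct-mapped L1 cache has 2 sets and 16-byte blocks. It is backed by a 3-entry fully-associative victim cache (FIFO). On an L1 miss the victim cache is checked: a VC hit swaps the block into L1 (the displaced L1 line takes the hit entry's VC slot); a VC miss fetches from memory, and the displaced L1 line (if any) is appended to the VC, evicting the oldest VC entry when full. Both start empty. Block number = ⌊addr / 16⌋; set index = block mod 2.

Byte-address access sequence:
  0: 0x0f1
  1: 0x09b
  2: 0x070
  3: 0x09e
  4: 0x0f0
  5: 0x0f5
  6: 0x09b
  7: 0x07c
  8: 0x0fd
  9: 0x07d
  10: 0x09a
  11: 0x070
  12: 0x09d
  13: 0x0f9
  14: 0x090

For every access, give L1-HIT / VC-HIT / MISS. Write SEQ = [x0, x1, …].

0: 0xf1 (blk 15, set 1) → MISS  vc=[]
1: 0x9b (blk 9, set 1) → MISS  vc=[15]
2: 0x70 (blk 7, set 1) → MISS  vc=[15, 9]
3: 0x9e (blk 9, set 1) → VC-HIT  vc=[15, 7]
4: 0xf0 (blk 15, set 1) → VC-HIT  vc=[9, 7]
5: 0xf5 (blk 15, set 1) → L1-HIT  vc=[9, 7]
6: 0x9b (blk 9, set 1) → VC-HIT  vc=[15, 7]
7: 0x7c (blk 7, set 1) → VC-HIT  vc=[15, 9]
8: 0xfd (blk 15, set 1) → VC-HIT  vc=[7, 9]
9: 0x7d (blk 7, set 1) → VC-HIT  vc=[15, 9]
10: 0x9a (blk 9, set 1) → VC-HIT  vc=[15, 7]
11: 0x70 (blk 7, set 1) → VC-HIT  vc=[15, 9]
12: 0x9d (blk 9, set 1) → VC-HIT  vc=[15, 7]
13: 0xf9 (blk 15, set 1) → VC-HIT  vc=[9, 7]
14: 0x90 (blk 9, set 1) → VC-HIT  vc=[15, 7]

SEQ = [MISS, MISS, MISS, VC-HIT, VC-HIT, L1-HIT, VC-HIT, VC-HIT, VC-HIT, VC-HIT, VC-HIT, VC-HIT, VC-HIT, VC-HIT, VC-HIT]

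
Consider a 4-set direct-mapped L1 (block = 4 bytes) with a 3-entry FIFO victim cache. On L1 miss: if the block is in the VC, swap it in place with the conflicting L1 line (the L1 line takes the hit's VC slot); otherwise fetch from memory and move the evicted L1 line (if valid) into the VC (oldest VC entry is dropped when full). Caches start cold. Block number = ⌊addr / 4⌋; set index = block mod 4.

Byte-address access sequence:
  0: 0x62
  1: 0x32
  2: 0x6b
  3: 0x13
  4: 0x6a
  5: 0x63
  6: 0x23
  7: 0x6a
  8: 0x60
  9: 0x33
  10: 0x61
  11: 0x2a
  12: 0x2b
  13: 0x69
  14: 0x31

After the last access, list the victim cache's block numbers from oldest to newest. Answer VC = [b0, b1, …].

  [0] addr=0x62 blk=24 s=0: MISS | VC []
  [1] addr=0x32 blk=12 s=0: MISS | VC [24]
  [2] addr=0x6b blk=26 s=2: MISS | VC [24]
  [3] addr=0x13 blk=4 s=0: MISS | VC [24, 12]
  [4] addr=0x6a blk=26 s=2: L1-HIT | VC [24, 12]
  [5] addr=0x63 blk=24 s=0: VC-HIT | VC [4, 12]
  [6] addr=0x23 blk=8 s=0: MISS | VC [4, 12, 24]
  [7] addr=0x6a blk=26 s=2: L1-HIT | VC [4, 12, 24]
  [8] addr=0x60 blk=24 s=0: VC-HIT | VC [4, 12, 8]
  [9] addr=0x33 blk=12 s=0: VC-HIT | VC [4, 24, 8]
  [10] addr=0x61 blk=24 s=0: VC-HIT | VC [4, 12, 8]
  [11] addr=0x2a blk=10 s=2: MISS | VC [12, 8, 26]
  [12] addr=0x2b blk=10 s=2: L1-HIT | VC [12, 8, 26]
  [13] addr=0x69 blk=26 s=2: VC-HIT | VC [12, 8, 10]
  [14] addr=0x31 blk=12 s=0: VC-HIT | VC [24, 8, 10]

VC = [24, 8, 10]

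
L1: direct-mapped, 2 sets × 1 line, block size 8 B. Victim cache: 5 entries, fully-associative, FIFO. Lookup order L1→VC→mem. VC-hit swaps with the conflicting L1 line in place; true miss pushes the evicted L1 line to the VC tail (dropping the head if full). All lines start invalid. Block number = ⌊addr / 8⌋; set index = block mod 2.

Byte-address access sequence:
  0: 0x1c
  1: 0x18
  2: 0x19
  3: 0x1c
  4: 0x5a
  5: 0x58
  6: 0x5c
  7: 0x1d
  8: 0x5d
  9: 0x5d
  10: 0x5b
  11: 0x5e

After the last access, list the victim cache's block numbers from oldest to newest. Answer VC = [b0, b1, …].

0: 0x1c (blk 3, set 1) → MISS  vc=[]
1: 0x18 (blk 3, set 1) → L1-HIT  vc=[]
2: 0x19 (blk 3, set 1) → L1-HIT  vc=[]
3: 0x1c (blk 3, set 1) → L1-HIT  vc=[]
4: 0x5a (blk 11, set 1) → MISS  vc=[3]
5: 0x58 (blk 11, set 1) → L1-HIT  vc=[3]
6: 0x5c (blk 11, set 1) → L1-HIT  vc=[3]
7: 0x1d (blk 3, set 1) → VC-HIT  vc=[11]
8: 0x5d (blk 11, set 1) → VC-HIT  vc=[3]
9: 0x5d (blk 11, set 1) → L1-HIT  vc=[3]
10: 0x5b (blk 11, set 1) → L1-HIT  vc=[3]
11: 0x5e (blk 11, set 1) → L1-HIT  vc=[3]

VC = [3]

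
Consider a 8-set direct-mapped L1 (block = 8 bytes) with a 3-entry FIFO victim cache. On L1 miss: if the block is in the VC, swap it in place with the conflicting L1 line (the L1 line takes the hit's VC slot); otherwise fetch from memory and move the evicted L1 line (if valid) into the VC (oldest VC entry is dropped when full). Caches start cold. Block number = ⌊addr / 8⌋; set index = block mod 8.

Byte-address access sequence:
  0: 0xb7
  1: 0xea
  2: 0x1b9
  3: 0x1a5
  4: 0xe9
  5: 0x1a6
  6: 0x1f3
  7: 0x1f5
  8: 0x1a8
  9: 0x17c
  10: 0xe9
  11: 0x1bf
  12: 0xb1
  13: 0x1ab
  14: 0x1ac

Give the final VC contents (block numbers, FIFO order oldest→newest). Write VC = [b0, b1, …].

#0 0xb7→b22/s6 MISS; vc=[]
#1 0xea→b29/s5 MISS; vc=[]
#2 0x1b9→b55/s7 MISS; vc=[]
#3 0x1a5→b52/s4 MISS; vc=[]
#4 0xe9→b29/s5 L1-HIT; vc=[]
#5 0x1a6→b52/s4 L1-HIT; vc=[]
#6 0x1f3→b62/s6 MISS; vc=[22]
#7 0x1f5→b62/s6 L1-HIT; vc=[22]
#8 0x1a8→b53/s5 MISS; vc=[22,29]
#9 0x17c→b47/s7 MISS; vc=[22,29,55]
#10 0xe9→b29/s5 VC-HIT; vc=[22,53,55]
#11 0x1bf→b55/s7 VC-HIT; vc=[22,53,47]
#12 0xb1→b22/s6 VC-HIT; vc=[62,53,47]
#13 0x1ab→b53/s5 VC-HIT; vc=[62,29,47]
#14 0x1ac→b53/s5 L1-HIT; vc=[62,29,47]

VC = [62, 29, 47]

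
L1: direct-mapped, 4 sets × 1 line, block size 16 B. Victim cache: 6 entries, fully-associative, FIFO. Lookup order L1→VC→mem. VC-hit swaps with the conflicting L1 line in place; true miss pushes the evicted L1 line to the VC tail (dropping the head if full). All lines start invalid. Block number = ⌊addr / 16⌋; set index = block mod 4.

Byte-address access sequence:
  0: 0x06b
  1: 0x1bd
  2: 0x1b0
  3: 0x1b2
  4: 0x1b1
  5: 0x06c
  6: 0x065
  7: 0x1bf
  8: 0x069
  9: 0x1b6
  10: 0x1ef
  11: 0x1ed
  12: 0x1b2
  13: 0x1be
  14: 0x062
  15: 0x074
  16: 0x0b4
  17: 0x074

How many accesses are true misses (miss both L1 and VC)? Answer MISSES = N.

MISSES = 5

  [0] addr=0x6b blk=6 s=2: MISS | VC []
  [1] addr=0x1bd blk=27 s=3: MISS | VC []
  [2] addr=0x1b0 blk=27 s=3: L1-HIT | VC []
  [3] addr=0x1b2 blk=27 s=3: L1-HIT | VC []
  [4] addr=0x1b1 blk=27 s=3: L1-HIT | VC []
  [5] addr=0x6c blk=6 s=2: L1-HIT | VC []
  [6] addr=0x65 blk=6 s=2: L1-HIT | VC []
  [7] addr=0x1bf blk=27 s=3: L1-HIT | VC []
  [8] addr=0x69 blk=6 s=2: L1-HIT | VC []
  [9] addr=0x1b6 blk=27 s=3: L1-HIT | VC []
  [10] addr=0x1ef blk=30 s=2: MISS | VC [6]
  [11] addr=0x1ed blk=30 s=2: L1-HIT | VC [6]
  [12] addr=0x1b2 blk=27 s=3: L1-HIT | VC [6]
  [13] addr=0x1be blk=27 s=3: L1-HIT | VC [6]
  [14] addr=0x62 blk=6 s=2: VC-HIT | VC [30]
  [15] addr=0x74 blk=7 s=3: MISS | VC [30, 27]
  [16] addr=0xb4 blk=11 s=3: MISS | VC [30, 27, 7]
  [17] addr=0x74 blk=7 s=3: VC-HIT | VC [30, 27, 11]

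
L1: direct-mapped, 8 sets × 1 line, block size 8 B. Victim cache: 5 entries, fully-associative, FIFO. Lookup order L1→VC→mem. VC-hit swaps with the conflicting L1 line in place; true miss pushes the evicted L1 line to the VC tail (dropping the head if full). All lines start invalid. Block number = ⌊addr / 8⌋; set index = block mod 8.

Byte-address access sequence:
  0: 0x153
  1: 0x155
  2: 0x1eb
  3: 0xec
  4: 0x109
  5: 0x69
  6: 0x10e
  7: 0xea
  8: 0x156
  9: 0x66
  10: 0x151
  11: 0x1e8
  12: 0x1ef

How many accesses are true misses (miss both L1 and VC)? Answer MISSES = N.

0: 0x153 (blk 42, set 2) → MISS  vc=[]
1: 0x155 (blk 42, set 2) → L1-HIT  vc=[]
2: 0x1eb (blk 61, set 5) → MISS  vc=[]
3: 0xec (blk 29, set 5) → MISS  vc=[61]
4: 0x109 (blk 33, set 1) → MISS  vc=[61]
5: 0x69 (blk 13, set 5) → MISS  vc=[61, 29]
6: 0x10e (blk 33, set 1) → L1-HIT  vc=[61, 29]
7: 0xea (blk 29, set 5) → VC-HIT  vc=[61, 13]
8: 0x156 (blk 42, set 2) → L1-HIT  vc=[61, 13]
9: 0x66 (blk 12, set 4) → MISS  vc=[61, 13]
10: 0x151 (blk 42, set 2) → L1-HIT  vc=[61, 13]
11: 0x1e8 (blk 61, set 5) → VC-HIT  vc=[29, 13]
12: 0x1ef (blk 61, set 5) → L1-HIT  vc=[29, 13]

MISSES = 6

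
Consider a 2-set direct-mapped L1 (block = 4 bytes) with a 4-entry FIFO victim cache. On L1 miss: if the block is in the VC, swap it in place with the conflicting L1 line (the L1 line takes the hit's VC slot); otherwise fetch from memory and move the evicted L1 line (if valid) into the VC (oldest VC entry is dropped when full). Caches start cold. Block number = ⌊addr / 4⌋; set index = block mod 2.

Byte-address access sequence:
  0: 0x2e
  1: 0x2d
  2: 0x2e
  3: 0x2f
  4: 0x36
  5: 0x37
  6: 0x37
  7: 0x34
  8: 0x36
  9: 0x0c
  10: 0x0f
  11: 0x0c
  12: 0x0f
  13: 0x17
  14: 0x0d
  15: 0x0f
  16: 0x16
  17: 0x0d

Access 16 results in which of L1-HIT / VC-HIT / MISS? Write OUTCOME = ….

0: 0x2e (blk 11, set 1) → MISS  vc=[]
1: 0x2d (blk 11, set 1) → L1-HIT  vc=[]
2: 0x2e (blk 11, set 1) → L1-HIT  vc=[]
3: 0x2f (blk 11, set 1) → L1-HIT  vc=[]
4: 0x36 (blk 13, set 1) → MISS  vc=[11]
5: 0x37 (blk 13, set 1) → L1-HIT  vc=[11]
6: 0x37 (blk 13, set 1) → L1-HIT  vc=[11]
7: 0x34 (blk 13, set 1) → L1-HIT  vc=[11]
8: 0x36 (blk 13, set 1) → L1-HIT  vc=[11]
9: 0xc (blk 3, set 1) → MISS  vc=[11, 13]
10: 0xf (blk 3, set 1) → L1-HIT  vc=[11, 13]
11: 0xc (blk 3, set 1) → L1-HIT  vc=[11, 13]
12: 0xf (blk 3, set 1) → L1-HIT  vc=[11, 13]
13: 0x17 (blk 5, set 1) → MISS  vc=[11, 13, 3]
14: 0xd (blk 3, set 1) → VC-HIT  vc=[11, 13, 5]
15: 0xf (blk 3, set 1) → L1-HIT  vc=[11, 13, 5]
16: 0x16 (blk 5, set 1) → VC-HIT  vc=[11, 13, 3]
17: 0xd (blk 3, set 1) → VC-HIT  vc=[11, 13, 5]

OUTCOME = VC-HIT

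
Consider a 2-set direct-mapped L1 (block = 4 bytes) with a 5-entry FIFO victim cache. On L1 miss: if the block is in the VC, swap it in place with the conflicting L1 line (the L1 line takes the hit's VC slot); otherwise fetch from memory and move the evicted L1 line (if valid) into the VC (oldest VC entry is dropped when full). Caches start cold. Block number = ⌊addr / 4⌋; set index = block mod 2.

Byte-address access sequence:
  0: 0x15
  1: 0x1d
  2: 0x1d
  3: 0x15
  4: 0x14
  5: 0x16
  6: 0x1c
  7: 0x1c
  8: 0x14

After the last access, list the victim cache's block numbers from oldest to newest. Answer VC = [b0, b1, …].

0: 0x15 (blk 5, set 1) → MISS  vc=[]
1: 0x1d (blk 7, set 1) → MISS  vc=[5]
2: 0x1d (blk 7, set 1) → L1-HIT  vc=[5]
3: 0x15 (blk 5, set 1) → VC-HIT  vc=[7]
4: 0x14 (blk 5, set 1) → L1-HIT  vc=[7]
5: 0x16 (blk 5, set 1) → L1-HIT  vc=[7]
6: 0x1c (blk 7, set 1) → VC-HIT  vc=[5]
7: 0x1c (blk 7, set 1) → L1-HIT  vc=[5]
8: 0x14 (blk 5, set 1) → VC-HIT  vc=[7]

VC = [7]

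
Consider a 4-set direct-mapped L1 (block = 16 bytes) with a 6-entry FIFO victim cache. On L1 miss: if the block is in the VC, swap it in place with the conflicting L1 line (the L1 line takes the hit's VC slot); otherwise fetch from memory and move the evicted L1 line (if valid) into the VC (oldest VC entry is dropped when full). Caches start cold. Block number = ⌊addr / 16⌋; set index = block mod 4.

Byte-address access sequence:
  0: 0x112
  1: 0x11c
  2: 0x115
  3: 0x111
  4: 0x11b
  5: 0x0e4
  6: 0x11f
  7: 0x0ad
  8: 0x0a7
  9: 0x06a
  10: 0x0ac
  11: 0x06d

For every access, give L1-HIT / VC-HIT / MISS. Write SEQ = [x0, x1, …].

  [0] addr=0x112 blk=17 s=1: MISS | VC []
  [1] addr=0x11c blk=17 s=1: L1-HIT | VC []
  [2] addr=0x115 blk=17 s=1: L1-HIT | VC []
  [3] addr=0x111 blk=17 s=1: L1-HIT | VC []
  [4] addr=0x11b blk=17 s=1: L1-HIT | VC []
  [5] addr=0xe4 blk=14 s=2: MISS | VC []
  [6] addr=0x11f blk=17 s=1: L1-HIT | VC []
  [7] addr=0xad blk=10 s=2: MISS | VC [14]
  [8] addr=0xa7 blk=10 s=2: L1-HIT | VC [14]
  [9] addr=0x6a blk=6 s=2: MISS | VC [14, 10]
  [10] addr=0xac blk=10 s=2: VC-HIT | VC [14, 6]
  [11] addr=0x6d blk=6 s=2: VC-HIT | VC [14, 10]

SEQ = [MISS, L1-HIT, L1-HIT, L1-HIT, L1-HIT, MISS, L1-HIT, MISS, L1-HIT, MISS, VC-HIT, VC-HIT]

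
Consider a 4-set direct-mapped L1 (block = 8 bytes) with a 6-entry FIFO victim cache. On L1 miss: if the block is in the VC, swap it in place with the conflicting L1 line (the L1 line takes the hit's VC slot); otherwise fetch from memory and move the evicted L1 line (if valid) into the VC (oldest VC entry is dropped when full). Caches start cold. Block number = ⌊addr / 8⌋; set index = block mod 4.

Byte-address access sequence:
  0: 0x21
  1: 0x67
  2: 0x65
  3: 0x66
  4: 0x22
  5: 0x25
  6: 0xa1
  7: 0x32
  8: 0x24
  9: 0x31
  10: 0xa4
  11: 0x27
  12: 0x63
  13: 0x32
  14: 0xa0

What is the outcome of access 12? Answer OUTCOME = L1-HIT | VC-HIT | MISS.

OUTCOME = VC-HIT

0: 0x21 (blk 4, set 0) → MISS  vc=[]
1: 0x67 (blk 12, set 0) → MISS  vc=[4]
2: 0x65 (blk 12, set 0) → L1-HIT  vc=[4]
3: 0x66 (blk 12, set 0) → L1-HIT  vc=[4]
4: 0x22 (blk 4, set 0) → VC-HIT  vc=[12]
5: 0x25 (blk 4, set 0) → L1-HIT  vc=[12]
6: 0xa1 (blk 20, set 0) → MISS  vc=[12, 4]
7: 0x32 (blk 6, set 2) → MISS  vc=[12, 4]
8: 0x24 (blk 4, set 0) → VC-HIT  vc=[12, 20]
9: 0x31 (blk 6, set 2) → L1-HIT  vc=[12, 20]
10: 0xa4 (blk 20, set 0) → VC-HIT  vc=[12, 4]
11: 0x27 (blk 4, set 0) → VC-HIT  vc=[12, 20]
12: 0x63 (blk 12, set 0) → VC-HIT  vc=[4, 20]
13: 0x32 (blk 6, set 2) → L1-HIT  vc=[4, 20]
14: 0xa0 (blk 20, set 0) → VC-HIT  vc=[4, 12]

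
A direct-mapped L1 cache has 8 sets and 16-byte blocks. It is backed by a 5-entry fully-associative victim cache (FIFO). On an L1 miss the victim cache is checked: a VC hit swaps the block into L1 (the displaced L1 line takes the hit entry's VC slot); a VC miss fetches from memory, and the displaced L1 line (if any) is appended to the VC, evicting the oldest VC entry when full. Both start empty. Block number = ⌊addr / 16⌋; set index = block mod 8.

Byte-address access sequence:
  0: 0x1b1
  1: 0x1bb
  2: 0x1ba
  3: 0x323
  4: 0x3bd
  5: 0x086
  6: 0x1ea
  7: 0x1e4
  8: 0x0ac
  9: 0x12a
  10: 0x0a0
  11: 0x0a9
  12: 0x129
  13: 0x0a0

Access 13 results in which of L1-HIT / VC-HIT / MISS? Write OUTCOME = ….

OUTCOME = VC-HIT

#0 0x1b1→b27/s3 MISS; vc=[]
#1 0x1bb→b27/s3 L1-HIT; vc=[]
#2 0x1ba→b27/s3 L1-HIT; vc=[]
#3 0x323→b50/s2 MISS; vc=[]
#4 0x3bd→b59/s3 MISS; vc=[27]
#5 0x86→b8/s0 MISS; vc=[27]
#6 0x1ea→b30/s6 MISS; vc=[27]
#7 0x1e4→b30/s6 L1-HIT; vc=[27]
#8 0xac→b10/s2 MISS; vc=[27,50]
#9 0x12a→b18/s2 MISS; vc=[27,50,10]
#10 0xa0→b10/s2 VC-HIT; vc=[27,50,18]
#11 0xa9→b10/s2 L1-HIT; vc=[27,50,18]
#12 0x129→b18/s2 VC-HIT; vc=[27,50,10]
#13 0xa0→b10/s2 VC-HIT; vc=[27,50,18]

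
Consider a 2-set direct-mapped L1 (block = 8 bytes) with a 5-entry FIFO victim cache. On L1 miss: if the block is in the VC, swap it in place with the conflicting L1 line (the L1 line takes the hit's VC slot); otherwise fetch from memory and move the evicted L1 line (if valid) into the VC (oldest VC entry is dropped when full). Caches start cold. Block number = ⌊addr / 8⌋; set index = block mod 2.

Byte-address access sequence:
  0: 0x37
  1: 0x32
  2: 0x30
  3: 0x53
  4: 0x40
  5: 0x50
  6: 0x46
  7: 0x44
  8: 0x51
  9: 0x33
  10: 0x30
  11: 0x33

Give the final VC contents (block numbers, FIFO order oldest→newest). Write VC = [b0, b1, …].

VC = [10, 8]

0: 0x37 (blk 6, set 0) → MISS  vc=[]
1: 0x32 (blk 6, set 0) → L1-HIT  vc=[]
2: 0x30 (blk 6, set 0) → L1-HIT  vc=[]
3: 0x53 (blk 10, set 0) → MISS  vc=[6]
4: 0x40 (blk 8, set 0) → MISS  vc=[6, 10]
5: 0x50 (blk 10, set 0) → VC-HIT  vc=[6, 8]
6: 0x46 (blk 8, set 0) → VC-HIT  vc=[6, 10]
7: 0x44 (blk 8, set 0) → L1-HIT  vc=[6, 10]
8: 0x51 (blk 10, set 0) → VC-HIT  vc=[6, 8]
9: 0x33 (blk 6, set 0) → VC-HIT  vc=[10, 8]
10: 0x30 (blk 6, set 0) → L1-HIT  vc=[10, 8]
11: 0x33 (blk 6, set 0) → L1-HIT  vc=[10, 8]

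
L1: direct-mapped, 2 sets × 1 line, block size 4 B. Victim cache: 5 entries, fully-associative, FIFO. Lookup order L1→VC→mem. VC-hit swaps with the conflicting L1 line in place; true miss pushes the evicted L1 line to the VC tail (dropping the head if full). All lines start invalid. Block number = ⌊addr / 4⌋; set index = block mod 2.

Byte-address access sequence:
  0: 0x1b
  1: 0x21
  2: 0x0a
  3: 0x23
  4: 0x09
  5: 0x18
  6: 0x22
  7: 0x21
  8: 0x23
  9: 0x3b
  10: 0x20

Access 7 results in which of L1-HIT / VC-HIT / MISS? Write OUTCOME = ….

0: 0x1b (blk 6, set 0) → MISS  vc=[]
1: 0x21 (blk 8, set 0) → MISS  vc=[6]
2: 0xa (blk 2, set 0) → MISS  vc=[6, 8]
3: 0x23 (blk 8, set 0) → VC-HIT  vc=[6, 2]
4: 0x9 (blk 2, set 0) → VC-HIT  vc=[6, 8]
5: 0x18 (blk 6, set 0) → VC-HIT  vc=[2, 8]
6: 0x22 (blk 8, set 0) → VC-HIT  vc=[2, 6]
7: 0x21 (blk 8, set 0) → L1-HIT  vc=[2, 6]
8: 0x23 (blk 8, set 0) → L1-HIT  vc=[2, 6]
9: 0x3b (blk 14, set 0) → MISS  vc=[2, 6, 8]
10: 0x20 (blk 8, set 0) → VC-HIT  vc=[2, 6, 14]

OUTCOME = L1-HIT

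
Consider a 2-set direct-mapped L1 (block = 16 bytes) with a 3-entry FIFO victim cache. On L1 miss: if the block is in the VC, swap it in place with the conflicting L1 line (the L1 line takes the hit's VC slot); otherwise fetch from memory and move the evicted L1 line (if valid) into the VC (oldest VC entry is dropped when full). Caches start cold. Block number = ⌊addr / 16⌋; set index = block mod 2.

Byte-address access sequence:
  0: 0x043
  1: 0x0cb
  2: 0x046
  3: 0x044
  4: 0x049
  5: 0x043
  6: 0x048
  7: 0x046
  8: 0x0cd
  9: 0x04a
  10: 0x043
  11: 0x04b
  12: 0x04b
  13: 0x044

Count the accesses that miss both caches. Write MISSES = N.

MISSES = 2

0: 0x43 (blk 4, set 0) → MISS  vc=[]
1: 0xcb (blk 12, set 0) → MISS  vc=[4]
2: 0x46 (blk 4, set 0) → VC-HIT  vc=[12]
3: 0x44 (blk 4, set 0) → L1-HIT  vc=[12]
4: 0x49 (blk 4, set 0) → L1-HIT  vc=[12]
5: 0x43 (blk 4, set 0) → L1-HIT  vc=[12]
6: 0x48 (blk 4, set 0) → L1-HIT  vc=[12]
7: 0x46 (blk 4, set 0) → L1-HIT  vc=[12]
8: 0xcd (blk 12, set 0) → VC-HIT  vc=[4]
9: 0x4a (blk 4, set 0) → VC-HIT  vc=[12]
10: 0x43 (blk 4, set 0) → L1-HIT  vc=[12]
11: 0x4b (blk 4, set 0) → L1-HIT  vc=[12]
12: 0x4b (blk 4, set 0) → L1-HIT  vc=[12]
13: 0x44 (blk 4, set 0) → L1-HIT  vc=[12]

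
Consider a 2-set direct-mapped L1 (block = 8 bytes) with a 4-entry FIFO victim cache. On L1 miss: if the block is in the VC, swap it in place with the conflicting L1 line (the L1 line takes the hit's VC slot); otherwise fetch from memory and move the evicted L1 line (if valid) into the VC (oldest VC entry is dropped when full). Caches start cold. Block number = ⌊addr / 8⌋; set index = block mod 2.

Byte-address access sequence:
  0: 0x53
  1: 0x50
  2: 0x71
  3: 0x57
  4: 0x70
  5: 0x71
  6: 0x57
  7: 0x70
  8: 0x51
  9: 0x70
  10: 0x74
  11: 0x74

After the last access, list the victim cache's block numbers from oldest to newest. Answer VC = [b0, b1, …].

VC = [10]

0: 0x53 (blk 10, set 0) → MISS  vc=[]
1: 0x50 (blk 10, set 0) → L1-HIT  vc=[]
2: 0x71 (blk 14, set 0) → MISS  vc=[10]
3: 0x57 (blk 10, set 0) → VC-HIT  vc=[14]
4: 0x70 (blk 14, set 0) → VC-HIT  vc=[10]
5: 0x71 (blk 14, set 0) → L1-HIT  vc=[10]
6: 0x57 (blk 10, set 0) → VC-HIT  vc=[14]
7: 0x70 (blk 14, set 0) → VC-HIT  vc=[10]
8: 0x51 (blk 10, set 0) → VC-HIT  vc=[14]
9: 0x70 (blk 14, set 0) → VC-HIT  vc=[10]
10: 0x74 (blk 14, set 0) → L1-HIT  vc=[10]
11: 0x74 (blk 14, set 0) → L1-HIT  vc=[10]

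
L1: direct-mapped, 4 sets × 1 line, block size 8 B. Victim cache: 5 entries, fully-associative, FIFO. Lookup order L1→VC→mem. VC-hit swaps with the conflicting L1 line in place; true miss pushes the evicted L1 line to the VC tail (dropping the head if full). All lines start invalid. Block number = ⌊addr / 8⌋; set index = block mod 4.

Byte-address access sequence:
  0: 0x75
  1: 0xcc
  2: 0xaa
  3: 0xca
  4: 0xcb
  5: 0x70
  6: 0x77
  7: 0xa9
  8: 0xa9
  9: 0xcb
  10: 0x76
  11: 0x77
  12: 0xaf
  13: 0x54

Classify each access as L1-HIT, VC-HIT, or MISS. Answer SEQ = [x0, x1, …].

SEQ = [MISS, MISS, MISS, VC-HIT, L1-HIT, L1-HIT, L1-HIT, VC-HIT, L1-HIT, VC-HIT, L1-HIT, L1-HIT, VC-HIT, MISS]

  [0] addr=0x75 blk=14 s=2: MISS | VC []
  [1] addr=0xcc blk=25 s=1: MISS | VC []
  [2] addr=0xaa blk=21 s=1: MISS | VC [25]
  [3] addr=0xca blk=25 s=1: VC-HIT | VC [21]
  [4] addr=0xcb blk=25 s=1: L1-HIT | VC [21]
  [5] addr=0x70 blk=14 s=2: L1-HIT | VC [21]
  [6] addr=0x77 blk=14 s=2: L1-HIT | VC [21]
  [7] addr=0xa9 blk=21 s=1: VC-HIT | VC [25]
  [8] addr=0xa9 blk=21 s=1: L1-HIT | VC [25]
  [9] addr=0xcb blk=25 s=1: VC-HIT | VC [21]
  [10] addr=0x76 blk=14 s=2: L1-HIT | VC [21]
  [11] addr=0x77 blk=14 s=2: L1-HIT | VC [21]
  [12] addr=0xaf blk=21 s=1: VC-HIT | VC [25]
  [13] addr=0x54 blk=10 s=2: MISS | VC [25, 14]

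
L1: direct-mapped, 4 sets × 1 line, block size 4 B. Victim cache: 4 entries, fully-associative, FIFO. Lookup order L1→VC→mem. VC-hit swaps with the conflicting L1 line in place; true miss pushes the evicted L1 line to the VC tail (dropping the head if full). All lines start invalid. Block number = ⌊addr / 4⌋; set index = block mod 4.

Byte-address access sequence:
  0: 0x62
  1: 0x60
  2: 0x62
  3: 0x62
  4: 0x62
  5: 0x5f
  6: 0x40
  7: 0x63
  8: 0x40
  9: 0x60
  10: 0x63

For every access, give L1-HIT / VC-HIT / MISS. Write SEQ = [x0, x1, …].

SEQ = [MISS, L1-HIT, L1-HIT, L1-HIT, L1-HIT, MISS, MISS, VC-HIT, VC-HIT, VC-HIT, L1-HIT]

#0 0x62→b24/s0 MISS; vc=[]
#1 0x60→b24/s0 L1-HIT; vc=[]
#2 0x62→b24/s0 L1-HIT; vc=[]
#3 0x62→b24/s0 L1-HIT; vc=[]
#4 0x62→b24/s0 L1-HIT; vc=[]
#5 0x5f→b23/s3 MISS; vc=[]
#6 0x40→b16/s0 MISS; vc=[24]
#7 0x63→b24/s0 VC-HIT; vc=[16]
#8 0x40→b16/s0 VC-HIT; vc=[24]
#9 0x60→b24/s0 VC-HIT; vc=[16]
#10 0x63→b24/s0 L1-HIT; vc=[16]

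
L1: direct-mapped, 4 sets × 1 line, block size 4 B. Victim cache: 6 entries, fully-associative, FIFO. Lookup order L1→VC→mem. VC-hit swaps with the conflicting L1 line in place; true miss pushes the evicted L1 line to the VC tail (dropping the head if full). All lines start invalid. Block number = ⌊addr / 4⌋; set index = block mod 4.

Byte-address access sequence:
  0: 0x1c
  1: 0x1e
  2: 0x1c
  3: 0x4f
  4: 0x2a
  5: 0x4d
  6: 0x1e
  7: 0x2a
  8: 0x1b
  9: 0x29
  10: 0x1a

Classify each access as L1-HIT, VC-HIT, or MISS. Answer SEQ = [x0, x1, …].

SEQ = [MISS, L1-HIT, L1-HIT, MISS, MISS, L1-HIT, VC-HIT, L1-HIT, MISS, VC-HIT, VC-HIT]

  [0] addr=0x1c blk=7 s=3: MISS | VC []
  [1] addr=0x1e blk=7 s=3: L1-HIT | VC []
  [2] addr=0x1c blk=7 s=3: L1-HIT | VC []
  [3] addr=0x4f blk=19 s=3: MISS | VC [7]
  [4] addr=0x2a blk=10 s=2: MISS | VC [7]
  [5] addr=0x4d blk=19 s=3: L1-HIT | VC [7]
  [6] addr=0x1e blk=7 s=3: VC-HIT | VC [19]
  [7] addr=0x2a blk=10 s=2: L1-HIT | VC [19]
  [8] addr=0x1b blk=6 s=2: MISS | VC [19, 10]
  [9] addr=0x29 blk=10 s=2: VC-HIT | VC [19, 6]
  [10] addr=0x1a blk=6 s=2: VC-HIT | VC [19, 10]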